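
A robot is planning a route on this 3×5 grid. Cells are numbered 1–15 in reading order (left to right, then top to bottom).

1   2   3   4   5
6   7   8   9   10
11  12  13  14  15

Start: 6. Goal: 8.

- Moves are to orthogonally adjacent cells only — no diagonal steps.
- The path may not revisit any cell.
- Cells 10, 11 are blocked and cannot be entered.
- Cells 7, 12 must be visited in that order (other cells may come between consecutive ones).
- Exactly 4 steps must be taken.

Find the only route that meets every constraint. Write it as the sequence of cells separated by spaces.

6 7 12 13 8

The waypoints must appear in the order 7, 12, with no cell reused.
Route from 6: right to 7, down to 12, right to 13, up to 8 — 4 moves in all.
Check: order respected (7 at step 1, 12 at step 2); 4 moves as required.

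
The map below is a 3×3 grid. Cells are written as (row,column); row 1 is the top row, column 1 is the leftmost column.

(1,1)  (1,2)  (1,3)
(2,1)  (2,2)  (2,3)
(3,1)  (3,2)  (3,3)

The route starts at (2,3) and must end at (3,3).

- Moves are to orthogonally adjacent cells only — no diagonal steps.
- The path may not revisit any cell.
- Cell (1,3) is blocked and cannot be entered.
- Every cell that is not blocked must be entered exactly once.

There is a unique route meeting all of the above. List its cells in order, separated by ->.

Need to visit all 8 open cells exactly once, starting at (2,3) and ending at (3,3).
Route from (2,3): left 1 to (2,2), up 1 to (1,2), left 1 to (1,1), down 2 to (3,1), right 2 to (3,3) — 7 moves in all.
Check: all 8 open cells covered.

(2,3) -> (2,2) -> (1,2) -> (1,1) -> (2,1) -> (3,1) -> (3,2) -> (3,3)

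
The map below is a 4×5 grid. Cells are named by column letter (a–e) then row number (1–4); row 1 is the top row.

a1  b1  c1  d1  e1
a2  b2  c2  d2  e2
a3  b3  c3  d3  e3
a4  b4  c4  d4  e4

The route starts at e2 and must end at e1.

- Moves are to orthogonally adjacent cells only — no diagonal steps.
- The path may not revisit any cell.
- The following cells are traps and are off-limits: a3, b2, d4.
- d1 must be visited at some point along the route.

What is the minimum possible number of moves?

3

Any route passes through d1 somewhere between e2 and e1. Summing Manhattan distances along the two legs (e2 → d1 → e1) gives a lower bound of 2 + 1 = 3 moves.
A route of 3 moves achieves this: e2 → d2 → d1 → e1.
Since 3 matches the lower bound, it is optimal.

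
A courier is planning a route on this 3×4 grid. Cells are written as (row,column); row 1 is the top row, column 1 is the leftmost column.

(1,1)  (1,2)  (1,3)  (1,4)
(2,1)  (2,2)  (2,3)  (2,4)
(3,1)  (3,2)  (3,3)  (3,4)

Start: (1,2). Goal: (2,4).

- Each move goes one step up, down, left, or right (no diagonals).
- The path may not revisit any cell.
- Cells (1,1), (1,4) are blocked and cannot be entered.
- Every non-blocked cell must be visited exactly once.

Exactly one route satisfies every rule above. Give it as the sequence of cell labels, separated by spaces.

(1,2) (1,3) (2,3) (2,2) (2,1) (3,1) (3,2) (3,3) (3,4) (2,4)

Need to visit all 10 open cells exactly once, starting at (1,2) and ending at (2,4).
Cell (2,1) has only two open neighbours ((3,1) and (2,2)), so the path must pass straight through it: one of those is the cell it's entered from and the other is where it exits.
Route from (1,2): right to (1,3), down to (2,3), 2× left (reaching (2,1)), down to (3,1), 3× right (reaching (3,4)), up to (2,4) — 9 moves in all.
Check: all 10 open cells covered.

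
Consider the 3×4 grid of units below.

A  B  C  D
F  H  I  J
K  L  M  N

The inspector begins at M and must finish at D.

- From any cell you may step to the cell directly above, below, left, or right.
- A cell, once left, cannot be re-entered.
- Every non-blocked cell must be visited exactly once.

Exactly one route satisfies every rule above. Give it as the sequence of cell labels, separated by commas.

M, N, J, I, H, L, K, F, A, B, C, D

Need to visit all 12 open cells exactly once, starting at M and ending at D.
Cell K has only two open neighbours (F and L), so the path must pass straight through it: one of those is the cell it's entered from and the other is where it exits.
Route from M: right 1 to N, up 1 to J, left 2 to H, down 1 to L, left 1 to K, up 2 to A, right 3 to D — 11 moves in all.
Check: all 12 open cells covered.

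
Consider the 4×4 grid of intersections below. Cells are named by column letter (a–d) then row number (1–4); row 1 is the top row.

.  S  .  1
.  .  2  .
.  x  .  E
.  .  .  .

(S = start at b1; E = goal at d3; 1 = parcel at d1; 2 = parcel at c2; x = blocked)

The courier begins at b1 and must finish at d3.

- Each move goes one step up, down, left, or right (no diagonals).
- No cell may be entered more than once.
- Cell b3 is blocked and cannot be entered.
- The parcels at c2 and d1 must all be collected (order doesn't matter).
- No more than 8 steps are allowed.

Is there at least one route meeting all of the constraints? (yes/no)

yes

One route that works: b1 → b2 → c2 → c1 → d1 → d2 → d3.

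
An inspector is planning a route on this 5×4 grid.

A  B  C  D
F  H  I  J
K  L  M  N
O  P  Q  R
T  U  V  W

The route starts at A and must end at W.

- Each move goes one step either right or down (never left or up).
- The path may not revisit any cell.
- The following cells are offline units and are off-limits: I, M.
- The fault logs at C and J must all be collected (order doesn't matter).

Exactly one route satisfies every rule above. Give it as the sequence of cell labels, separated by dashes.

A - B - C - D - J - N - R - W

Moves only go right or down, so the column and row indices never decrease.
Route from A: 3× right (reaching D), 4× down (reaching W) — 7 moves in all.
Check: all required cells visited.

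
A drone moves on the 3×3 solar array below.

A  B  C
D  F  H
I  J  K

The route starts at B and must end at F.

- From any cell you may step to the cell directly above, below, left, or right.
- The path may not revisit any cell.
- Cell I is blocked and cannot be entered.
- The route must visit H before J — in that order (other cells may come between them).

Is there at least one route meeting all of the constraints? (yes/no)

yes

One route that works: B → C → H → K → J → F.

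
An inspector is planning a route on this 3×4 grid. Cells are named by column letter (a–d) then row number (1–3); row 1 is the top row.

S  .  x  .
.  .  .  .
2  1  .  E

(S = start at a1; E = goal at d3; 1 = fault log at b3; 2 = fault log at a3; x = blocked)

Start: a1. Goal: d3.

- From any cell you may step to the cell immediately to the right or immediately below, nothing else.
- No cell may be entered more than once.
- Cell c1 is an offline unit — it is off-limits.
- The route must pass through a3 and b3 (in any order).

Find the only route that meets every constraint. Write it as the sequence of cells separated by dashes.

a1 - a2 - a3 - b3 - c3 - d3

Moves only go right or down, so the column and row indices never decrease.
Route from a1: 2× down (reaching a3), 3× right (reaching d3) — 5 moves in all.
Check: all required cells visited.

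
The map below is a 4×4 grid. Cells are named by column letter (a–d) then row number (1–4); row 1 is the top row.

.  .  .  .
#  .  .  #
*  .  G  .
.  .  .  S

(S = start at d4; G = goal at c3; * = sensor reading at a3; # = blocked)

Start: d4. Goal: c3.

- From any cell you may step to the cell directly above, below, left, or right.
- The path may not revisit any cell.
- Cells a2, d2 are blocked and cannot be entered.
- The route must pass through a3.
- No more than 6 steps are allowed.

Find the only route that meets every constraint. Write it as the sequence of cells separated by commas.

The 6-move cap with required stops at a3 leaves no slack for detours.
Route from d4: 3× left (reaching a4), up to a3, 2× right (reaching c3) — 6 moves in all.
Check: all required cells visited; 6 ≤ 6 moves.

d4, c4, b4, a4, a3, b3, c3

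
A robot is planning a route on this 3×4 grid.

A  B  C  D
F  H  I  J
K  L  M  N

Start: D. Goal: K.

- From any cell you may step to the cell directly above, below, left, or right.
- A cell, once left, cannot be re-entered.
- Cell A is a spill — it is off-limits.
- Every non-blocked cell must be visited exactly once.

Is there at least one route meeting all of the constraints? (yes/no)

Colour the cells like a checkerboard: each orthogonal step flips colour, so a Hamiltonian route alternates colours. Here there are 5 cells of one colour and 6 of the other, with start on the opposite colour to the goal — the counts and endpoints can't be arranged into an alternating sequence of length 11, so no Hamiltonian route exists.

no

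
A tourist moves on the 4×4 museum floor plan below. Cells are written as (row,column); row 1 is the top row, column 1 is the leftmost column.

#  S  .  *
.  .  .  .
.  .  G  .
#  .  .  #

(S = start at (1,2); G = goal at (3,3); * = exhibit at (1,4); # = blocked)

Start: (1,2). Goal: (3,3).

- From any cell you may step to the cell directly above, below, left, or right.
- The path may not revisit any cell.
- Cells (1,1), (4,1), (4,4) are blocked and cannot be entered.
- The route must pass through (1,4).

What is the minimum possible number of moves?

5

Any route passes through (1,4) somewhere between (1,2) and (3,3). Summing Manhattan distances along the two legs ((1,2) → (1,4) → (3,3)) gives a lower bound of 2 + 3 = 5 moves.
A route of 5 moves achieves this: (1,2) → (1,3) → (1,4) → (2,4) → (3,4) → (3,3).
Since 5 matches the lower bound, it is optimal.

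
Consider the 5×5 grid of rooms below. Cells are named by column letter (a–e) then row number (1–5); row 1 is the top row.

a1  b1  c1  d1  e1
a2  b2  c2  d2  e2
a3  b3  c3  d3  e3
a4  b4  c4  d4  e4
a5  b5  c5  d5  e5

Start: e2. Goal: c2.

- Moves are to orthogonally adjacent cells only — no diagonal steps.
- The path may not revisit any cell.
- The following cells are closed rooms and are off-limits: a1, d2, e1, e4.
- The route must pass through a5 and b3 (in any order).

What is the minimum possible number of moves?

12

Any route passes through a5 and b3 in some order between e2 and c2. Summing Manhattan distances along each leg and taking the cheapest ordering (e2 → a5 → b3 → c2) gives a lower bound of 7 + 3 + 2 = 12 moves.
A route of 12 moves achieves this: e2 → e3 → d3 → d4 → d5 → c5 → b5 → a5 → a4 → a3 → b3 → b2 → c2.
Since 12 matches the lower bound, it is optimal.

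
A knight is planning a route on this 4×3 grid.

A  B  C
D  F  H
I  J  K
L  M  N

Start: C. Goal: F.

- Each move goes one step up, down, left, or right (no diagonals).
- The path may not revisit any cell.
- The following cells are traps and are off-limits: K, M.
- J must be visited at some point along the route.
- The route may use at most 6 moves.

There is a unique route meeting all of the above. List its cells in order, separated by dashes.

The budget equals the shortest possible length, so every move has to be on a shortest route through the required cells.
Route from C: 2× left (reaching A), 2× down (reaching I), right to J, up to F — 6 moves in all.
Check: all required cells visited; 6 ≤ 6 moves.

C - B - A - D - I - J - F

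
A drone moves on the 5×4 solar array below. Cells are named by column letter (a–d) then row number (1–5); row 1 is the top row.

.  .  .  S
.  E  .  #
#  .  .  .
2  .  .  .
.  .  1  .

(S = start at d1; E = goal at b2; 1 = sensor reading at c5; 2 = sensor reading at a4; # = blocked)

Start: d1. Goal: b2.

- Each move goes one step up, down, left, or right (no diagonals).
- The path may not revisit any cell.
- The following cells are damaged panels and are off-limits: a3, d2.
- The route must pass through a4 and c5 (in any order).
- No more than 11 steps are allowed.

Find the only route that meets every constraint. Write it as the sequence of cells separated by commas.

d1, c1, c2, c3, c4, c5, b5, a5, a4, b4, b3, b2

The budget equals the shortest possible length, so every move has to be on a shortest route through the required cells.
Route from d1: left to c1, 4× down (reaching c5), 2× left (reaching a5), up to a4, right to b4, 2× up (reaching b2) — 11 moves in all.
Check: all required cells visited; 11 ≤ 11 moves.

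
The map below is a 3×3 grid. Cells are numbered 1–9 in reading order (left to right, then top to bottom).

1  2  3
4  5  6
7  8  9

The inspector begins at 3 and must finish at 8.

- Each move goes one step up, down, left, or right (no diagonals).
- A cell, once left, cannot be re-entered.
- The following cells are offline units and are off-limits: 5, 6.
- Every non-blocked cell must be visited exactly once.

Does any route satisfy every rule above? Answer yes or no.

Cell 9 has only one open neighbour but is neither the start nor the goal, so a Hamiltonian route would have to both enter and leave it through the same neighbour — impossible without revisiting.

no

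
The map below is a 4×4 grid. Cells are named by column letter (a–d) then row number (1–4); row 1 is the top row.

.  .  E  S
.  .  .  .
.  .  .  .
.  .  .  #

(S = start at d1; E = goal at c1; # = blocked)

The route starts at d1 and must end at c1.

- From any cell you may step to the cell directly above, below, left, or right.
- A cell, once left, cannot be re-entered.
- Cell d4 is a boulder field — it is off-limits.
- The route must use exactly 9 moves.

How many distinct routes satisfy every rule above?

12

Need simple routes of exactly 9 moves from d1 to c1 (Manhattan distance 1, so 4 moves are spent on a detour and 4 undoing it).
Branch systematically from the start, pruning whenever the remaining move budget drops below the Manhattan distance to c1 or differs from it in parity. Every completion starts via d2: 12 (no valid completion starts via c1).
That gives 12 routes.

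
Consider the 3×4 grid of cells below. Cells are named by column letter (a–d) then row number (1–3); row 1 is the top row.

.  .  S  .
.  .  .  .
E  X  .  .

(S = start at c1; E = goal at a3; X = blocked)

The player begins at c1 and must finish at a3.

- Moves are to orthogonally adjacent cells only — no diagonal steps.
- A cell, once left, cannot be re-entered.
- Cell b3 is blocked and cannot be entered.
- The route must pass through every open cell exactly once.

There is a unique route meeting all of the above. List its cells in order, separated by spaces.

c1 d1 d2 d3 c3 c2 b2 b1 a1 a2 a3

Need to visit all 11 open cells exactly once, starting at c1 and ending at a3.
Route from c1: right 1 to d1, down 2 to d3, left 1 to c3, up 1 to c2, left 1 to b2, up 1 to b1, left 1 to a1, down 2 to a3 — 10 moves in all.
Check: all 11 open cells covered.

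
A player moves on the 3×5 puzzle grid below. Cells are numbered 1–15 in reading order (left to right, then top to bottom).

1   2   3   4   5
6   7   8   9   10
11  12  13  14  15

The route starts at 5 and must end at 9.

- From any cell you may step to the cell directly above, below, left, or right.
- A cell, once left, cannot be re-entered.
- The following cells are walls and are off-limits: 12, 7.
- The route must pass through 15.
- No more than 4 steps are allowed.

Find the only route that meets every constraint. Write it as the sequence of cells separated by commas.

5, 10, 15, 14, 9

Any route must reach 15 and still end at 9 within 4 moves, so the order of the required stops is forced.
Route from 5: 2× down (reaching 15), left to 14, up to 9 — 4 moves in all.
Check: all required cells visited; 4 ≤ 4 moves.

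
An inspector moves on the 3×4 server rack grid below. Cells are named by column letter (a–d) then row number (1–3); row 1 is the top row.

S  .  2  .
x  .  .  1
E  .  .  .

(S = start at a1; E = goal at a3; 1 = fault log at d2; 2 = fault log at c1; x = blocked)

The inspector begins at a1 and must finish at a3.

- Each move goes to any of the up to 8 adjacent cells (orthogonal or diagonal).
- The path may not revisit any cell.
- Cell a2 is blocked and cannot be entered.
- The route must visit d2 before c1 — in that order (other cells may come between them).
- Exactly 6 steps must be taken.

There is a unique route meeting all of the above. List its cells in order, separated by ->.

a1 -> b1 -> c2 -> d2 -> c1 -> b2 -> a3

The waypoints must appear in the order d2, c1, with no cell reused.
Route from a1: right 1 to b1, down-right 1 to c2, right 1 to d2, up-left 1 to c1, down-left 2 to a3 — 6 moves in all.
Check: order respected (1 at step 3, 2 at step 4); 6 moves as required.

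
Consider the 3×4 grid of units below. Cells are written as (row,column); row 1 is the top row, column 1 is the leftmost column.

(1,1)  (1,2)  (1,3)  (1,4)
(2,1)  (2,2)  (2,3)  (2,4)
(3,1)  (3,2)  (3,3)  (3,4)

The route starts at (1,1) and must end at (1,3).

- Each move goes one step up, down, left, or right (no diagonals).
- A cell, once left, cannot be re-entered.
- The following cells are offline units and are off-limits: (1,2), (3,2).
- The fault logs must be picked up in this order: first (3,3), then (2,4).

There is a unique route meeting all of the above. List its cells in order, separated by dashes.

The waypoints must appear in the order (3,3), (2,4), with no cell reused.
Route from (1,1): down 1 to (2,1), right 2 to (2,3), down 1 to (3,3), right 1 to (3,4), up 2 to (1,4), left 1 to (1,3) — 8 moves in all.
Check: order respected ((3,3) at step 4, (2,4) at step 6).

(1,1) - (2,1) - (2,2) - (2,3) - (3,3) - (3,4) - (2,4) - (1,4) - (1,3)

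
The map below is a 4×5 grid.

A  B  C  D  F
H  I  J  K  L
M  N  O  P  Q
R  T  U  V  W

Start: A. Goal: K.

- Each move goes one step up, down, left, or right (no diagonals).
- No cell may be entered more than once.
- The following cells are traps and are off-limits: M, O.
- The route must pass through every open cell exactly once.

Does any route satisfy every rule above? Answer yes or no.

Cell R has only one open neighbour but is neither the start nor the goal, so a Hamiltonian route would have to both enter and leave it through the same neighbour — impossible without revisiting.

no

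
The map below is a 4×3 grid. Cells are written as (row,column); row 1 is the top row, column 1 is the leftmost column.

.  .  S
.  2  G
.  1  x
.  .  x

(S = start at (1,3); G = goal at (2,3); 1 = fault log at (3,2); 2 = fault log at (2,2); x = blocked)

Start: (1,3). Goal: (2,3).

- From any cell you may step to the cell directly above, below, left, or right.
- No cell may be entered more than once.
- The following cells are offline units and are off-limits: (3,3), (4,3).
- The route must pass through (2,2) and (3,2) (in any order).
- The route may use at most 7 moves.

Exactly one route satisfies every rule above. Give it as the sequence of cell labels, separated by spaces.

(1,3) (1,2) (1,1) (2,1) (3,1) (3,2) (2,2) (2,3)

The 7-move cap with required stops at (2,2), (3,2) leaves no slack for detours.
Route from (1,3): 2× left (reaching (1,1)), 2× down (reaching (3,1)), right to (3,2), up to (2,2), right to (2,3) — 7 moves in all.
Check: all required cells visited; 7 ≤ 7 moves.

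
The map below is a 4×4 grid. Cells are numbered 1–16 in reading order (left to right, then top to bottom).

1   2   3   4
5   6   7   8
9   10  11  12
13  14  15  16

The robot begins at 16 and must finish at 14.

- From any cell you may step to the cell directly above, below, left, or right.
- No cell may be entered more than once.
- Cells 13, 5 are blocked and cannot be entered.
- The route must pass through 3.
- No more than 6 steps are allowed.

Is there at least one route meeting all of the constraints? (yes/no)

Even ignoring the no-revisit rule, getting from 16 to 14 via 3 needs at least 4 + 4 = 8 moves (Manhattan distance per leg), which exceeds the 6-move limit.

no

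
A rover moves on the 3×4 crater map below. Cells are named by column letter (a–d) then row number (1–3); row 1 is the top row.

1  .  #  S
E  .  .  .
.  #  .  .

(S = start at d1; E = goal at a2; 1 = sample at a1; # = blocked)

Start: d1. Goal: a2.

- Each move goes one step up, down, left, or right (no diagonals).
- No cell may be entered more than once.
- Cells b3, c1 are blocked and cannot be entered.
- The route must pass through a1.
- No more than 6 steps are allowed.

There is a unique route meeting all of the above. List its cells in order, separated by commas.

d1, d2, c2, b2, b1, a1, a2

Any route must reach a1 and still end at a2 within 6 moves, so the order of the required stops is forced.
Route from d1: down 1 to d2, left 2 to b2, up 1 to b1, left 1 to a1, down 1 to a2 — 6 moves in all.
Check: all required cells visited; 6 ≤ 6 moves.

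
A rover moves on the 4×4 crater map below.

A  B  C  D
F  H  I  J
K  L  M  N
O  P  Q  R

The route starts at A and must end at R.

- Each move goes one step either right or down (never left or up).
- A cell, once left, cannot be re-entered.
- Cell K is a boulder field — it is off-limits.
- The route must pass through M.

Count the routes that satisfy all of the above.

10

A right/down-only route from A to R makes exactly 3 down-moves and 3 right-moves in some order.
With no other constraints that would be C(6,3) = 20 routes.
Split at M and multiply the segment counts (each segment already excludes blocked cells): A→M: 5; M→R: 2; product = 10.
That gives 10 routes.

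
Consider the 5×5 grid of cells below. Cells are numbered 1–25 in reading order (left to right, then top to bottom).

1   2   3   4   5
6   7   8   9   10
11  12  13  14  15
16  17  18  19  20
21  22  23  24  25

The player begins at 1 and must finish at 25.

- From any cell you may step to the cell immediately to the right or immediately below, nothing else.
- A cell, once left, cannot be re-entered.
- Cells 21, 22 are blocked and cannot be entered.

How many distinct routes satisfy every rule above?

65

A right/down-only route from 1 to 25 makes exactly 4 down-moves and 4 right-moves in some order.
With no other constraints that would be C(8,4) = 70 routes.
Subtract routes through each blocked cell (inclusion–exclusion for overlaps): − through 21: 1 − through 22: 5 + through 21&22: 1 → 65.
That gives 65 routes.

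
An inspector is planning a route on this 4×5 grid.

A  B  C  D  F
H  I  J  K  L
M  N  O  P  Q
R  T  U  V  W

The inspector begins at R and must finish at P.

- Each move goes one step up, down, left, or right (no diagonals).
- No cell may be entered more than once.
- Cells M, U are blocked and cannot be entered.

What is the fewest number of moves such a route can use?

The Manhattan distance from R to P is |4−3| + |1−4| = 4, so at least 4 moves are needed.
A route of 4 moves achieves this: R → T → N → O → P.
Since 4 matches the lower bound, it is optimal.

4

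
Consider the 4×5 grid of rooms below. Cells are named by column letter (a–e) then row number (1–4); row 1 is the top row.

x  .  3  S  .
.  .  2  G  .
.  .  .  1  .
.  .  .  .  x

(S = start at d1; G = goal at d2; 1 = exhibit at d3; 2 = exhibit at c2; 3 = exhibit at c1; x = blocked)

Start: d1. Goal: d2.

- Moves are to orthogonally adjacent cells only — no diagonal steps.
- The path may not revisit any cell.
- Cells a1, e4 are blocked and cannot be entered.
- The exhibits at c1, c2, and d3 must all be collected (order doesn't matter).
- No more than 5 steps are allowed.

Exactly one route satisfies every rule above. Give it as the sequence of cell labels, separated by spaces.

The budget equals the shortest possible length, so every move has to be on a shortest route through the required cells.
Route from d1: left 1 to c1, down 2 to c3, right 1 to d3, up 1 to d2 — 5 moves in all.
Check: all required cells visited; 5 ≤ 5 moves.

d1 c1 c2 c3 d3 d2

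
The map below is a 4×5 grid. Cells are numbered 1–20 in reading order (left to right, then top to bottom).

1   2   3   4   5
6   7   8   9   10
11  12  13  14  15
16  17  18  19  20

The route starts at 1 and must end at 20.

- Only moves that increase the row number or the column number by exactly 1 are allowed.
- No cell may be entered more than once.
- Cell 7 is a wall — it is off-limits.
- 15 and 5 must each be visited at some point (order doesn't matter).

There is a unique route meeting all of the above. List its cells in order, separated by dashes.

1 - 2 - 3 - 4 - 5 - 10 - 15 - 20

Moves only go right or down, so the column and row indices never decrease.
Route from 1: 4× right (reaching 5), 3× down (reaching 20) — 7 moves in all.
Check: all required cells visited.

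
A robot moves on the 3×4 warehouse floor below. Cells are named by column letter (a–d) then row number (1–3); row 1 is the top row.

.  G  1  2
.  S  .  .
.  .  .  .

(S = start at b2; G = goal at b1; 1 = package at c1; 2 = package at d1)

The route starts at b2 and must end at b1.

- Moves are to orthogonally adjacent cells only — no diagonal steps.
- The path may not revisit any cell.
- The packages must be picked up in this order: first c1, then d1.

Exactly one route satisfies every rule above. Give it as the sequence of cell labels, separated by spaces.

b2 c2 c1 d1 d2 d3 c3 b3 a3 a2 a1 b1

The waypoints must appear in the order c1, d1, with no cell reused.
Route from b2: right 1 to c2, up 1 to c1, right 1 to d1, down 2 to d3, left 3 to a3, up 2 to a1, right 1 to b1 — 11 moves in all.
Check: order respected (1 at step 2, 2 at step 3).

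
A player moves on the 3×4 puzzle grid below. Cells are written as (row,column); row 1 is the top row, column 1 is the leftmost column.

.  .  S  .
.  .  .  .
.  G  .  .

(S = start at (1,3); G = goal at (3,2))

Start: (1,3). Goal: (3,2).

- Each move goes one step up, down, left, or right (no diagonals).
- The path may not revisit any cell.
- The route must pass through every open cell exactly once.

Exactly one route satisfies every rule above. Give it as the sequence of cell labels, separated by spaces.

(1,3) (1,4) (2,4) (3,4) (3,3) (2,3) (2,2) (1,2) (1,1) (2,1) (3,1) (3,2)

Need to visit all 12 open cells exactly once, starting at (1,3) and ending at (3,2).
Route from (1,3): right to (1,4), 2× down (reaching (3,4)), left to (3,3), up to (2,3), left to (2,2), up to (1,2), left to (1,1), 2× down (reaching (3,1)), right to (3,2) — 11 moves in all.
Check: all 12 open cells covered.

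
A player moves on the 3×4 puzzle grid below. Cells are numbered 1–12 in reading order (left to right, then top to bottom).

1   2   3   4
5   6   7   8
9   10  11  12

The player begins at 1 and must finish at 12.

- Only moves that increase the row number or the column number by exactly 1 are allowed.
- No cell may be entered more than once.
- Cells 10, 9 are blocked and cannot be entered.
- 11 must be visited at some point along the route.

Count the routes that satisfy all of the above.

3

A right/down-only route from 1 to 12 makes exactly 2 down-moves and 3 right-moves in some order.
With no other constraints that would be C(5,2) = 10 routes.
Split at 11 and multiply the segment counts (each segment already excludes blocked cells): 1→11: 3; 11→12: 1; product = 3.
That gives 3 routes.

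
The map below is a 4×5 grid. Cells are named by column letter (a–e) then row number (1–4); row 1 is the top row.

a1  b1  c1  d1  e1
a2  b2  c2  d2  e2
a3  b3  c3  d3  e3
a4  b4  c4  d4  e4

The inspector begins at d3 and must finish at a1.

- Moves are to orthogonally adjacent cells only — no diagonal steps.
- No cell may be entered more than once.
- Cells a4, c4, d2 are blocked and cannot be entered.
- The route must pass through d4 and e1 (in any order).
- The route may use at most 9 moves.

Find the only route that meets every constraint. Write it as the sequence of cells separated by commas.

Any route must reach d4 and e1 and still end at a1 within 9 moves, so the order of the required stops is forced.
Route from d3: down to d4, right to e4, 3× up (reaching e1), 4× left (reaching a1) — 9 moves in all.
Check: all required cells visited; 9 ≤ 9 moves.

d3, d4, e4, e3, e2, e1, d1, c1, b1, a1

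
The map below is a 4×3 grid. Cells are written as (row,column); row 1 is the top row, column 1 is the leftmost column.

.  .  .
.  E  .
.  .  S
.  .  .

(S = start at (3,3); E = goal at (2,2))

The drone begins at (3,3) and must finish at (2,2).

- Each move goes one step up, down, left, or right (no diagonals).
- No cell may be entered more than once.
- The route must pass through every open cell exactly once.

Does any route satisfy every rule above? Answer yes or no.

Colour the cells like a checkerboard: each orthogonal step flips colour, so a Hamiltonian route alternates colours. Here there are 6 cells of one colour and 6 of the other, with start on the same colour as the goal — the counts and endpoints can't be arranged into an alternating sequence of length 12, so no Hamiltonian route exists.

no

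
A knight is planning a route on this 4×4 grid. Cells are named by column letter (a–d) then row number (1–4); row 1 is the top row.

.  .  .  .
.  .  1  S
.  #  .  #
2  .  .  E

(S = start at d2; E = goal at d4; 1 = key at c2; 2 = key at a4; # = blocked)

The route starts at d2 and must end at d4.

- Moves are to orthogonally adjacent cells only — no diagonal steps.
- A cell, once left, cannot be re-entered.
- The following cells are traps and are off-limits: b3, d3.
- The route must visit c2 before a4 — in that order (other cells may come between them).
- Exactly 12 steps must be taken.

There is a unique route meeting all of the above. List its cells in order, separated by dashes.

The waypoints must appear in the order c2, a4, with no cell reused.
Route from d2: up to d1, left to c1, down to c2, left to b2, up to b1, left to a1, 3× down (reaching a4), 3× right (reaching d4) — 12 moves in all.
Check: order respected (1 at step 3, 2 at step 9); 12 moves as required.

d2 - d1 - c1 - c2 - b2 - b1 - a1 - a2 - a3 - a4 - b4 - c4 - d4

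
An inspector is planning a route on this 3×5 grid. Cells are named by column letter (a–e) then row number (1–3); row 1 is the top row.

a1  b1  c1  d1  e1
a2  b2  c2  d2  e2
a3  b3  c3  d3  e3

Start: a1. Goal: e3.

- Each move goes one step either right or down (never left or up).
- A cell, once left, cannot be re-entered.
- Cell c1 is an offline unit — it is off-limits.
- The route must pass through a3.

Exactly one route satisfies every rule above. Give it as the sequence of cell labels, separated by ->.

a1 -> a2 -> a3 -> b3 -> c3 -> d3 -> e3

Moves only go right or down, so the column and row indices never decrease.
Route from a1: 2× down (reaching a3), 4× right (reaching e3) — 6 moves in all.
Check: all required cells visited.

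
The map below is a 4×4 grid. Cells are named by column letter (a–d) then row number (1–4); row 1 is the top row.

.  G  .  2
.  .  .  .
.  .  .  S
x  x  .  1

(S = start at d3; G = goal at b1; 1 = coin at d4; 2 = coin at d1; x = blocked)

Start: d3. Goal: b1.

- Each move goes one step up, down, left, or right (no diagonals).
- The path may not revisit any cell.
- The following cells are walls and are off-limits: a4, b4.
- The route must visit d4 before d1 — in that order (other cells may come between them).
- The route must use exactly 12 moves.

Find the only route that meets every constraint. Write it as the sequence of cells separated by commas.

d3, d4, c4, c3, b3, a3, a2, b2, c2, d2, d1, c1, b1

The waypoints must appear in the order d4, d1, with no cell reused.
Route from d3: down to d4, left to c4, up to c3, 2× left (reaching a3), up to a2, 3× right (reaching d2), up to d1, 2× left (reaching b1) — 12 moves in all.
Check: order respected (1 at step 1, 2 at step 10); 12 moves as required.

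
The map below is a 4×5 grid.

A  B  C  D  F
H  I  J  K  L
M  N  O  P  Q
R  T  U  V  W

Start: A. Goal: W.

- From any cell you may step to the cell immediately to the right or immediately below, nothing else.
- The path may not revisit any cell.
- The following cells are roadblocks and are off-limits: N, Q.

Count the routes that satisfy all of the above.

A right/down-only route from A to W makes exactly 3 down-moves and 4 right-moves in some order.
With no other constraints that would be C(7,3) = 35 routes.
Subtract routes through each blocked cell (inclusion–exclusion for overlaps): − through N: 12 − through Q: 15 + through N&Q: 3 → 11.
That gives 11 routes.

11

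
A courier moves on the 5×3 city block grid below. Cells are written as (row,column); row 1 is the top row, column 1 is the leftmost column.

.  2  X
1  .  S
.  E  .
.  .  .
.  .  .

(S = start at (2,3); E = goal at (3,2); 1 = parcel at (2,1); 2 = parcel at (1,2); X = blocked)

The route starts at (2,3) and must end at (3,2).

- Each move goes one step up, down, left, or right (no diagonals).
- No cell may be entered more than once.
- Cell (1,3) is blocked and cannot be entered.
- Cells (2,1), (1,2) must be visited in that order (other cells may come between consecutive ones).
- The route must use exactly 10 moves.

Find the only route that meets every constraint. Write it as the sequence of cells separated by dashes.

The waypoints must appear in the order (2,1), (1,2), with no cell reused.
Route from (2,3): 2× down (reaching (4,3)), 2× left (reaching (4,1)), 3× up (reaching (1,1)), right to (1,2), 2× down (reaching (3,2)) — 10 moves in all.
Check: order respected (1 at step 6, 2 at step 8); 10 moves as required.

(2,3) - (3,3) - (4,3) - (4,2) - (4,1) - (3,1) - (2,1) - (1,1) - (1,2) - (2,2) - (3,2)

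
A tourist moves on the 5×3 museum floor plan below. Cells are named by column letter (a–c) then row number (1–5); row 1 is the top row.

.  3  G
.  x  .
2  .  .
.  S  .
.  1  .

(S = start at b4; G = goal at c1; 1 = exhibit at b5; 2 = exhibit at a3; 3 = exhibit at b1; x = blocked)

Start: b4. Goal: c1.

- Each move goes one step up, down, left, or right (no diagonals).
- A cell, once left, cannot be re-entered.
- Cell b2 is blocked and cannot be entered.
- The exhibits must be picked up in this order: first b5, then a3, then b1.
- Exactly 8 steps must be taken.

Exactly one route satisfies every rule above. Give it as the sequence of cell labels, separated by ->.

b4 -> b5 -> a5 -> a4 -> a3 -> a2 -> a1 -> b1 -> c1

The waypoints must appear in the order b5, a3, b1, with no cell reused.
Route from b4: down to b5, left to a5, 4× up (reaching a1), 2× right (reaching c1) — 8 moves in all.
Check: order respected (1 at step 1, 2 at step 4, 3 at step 7); 8 moves as required.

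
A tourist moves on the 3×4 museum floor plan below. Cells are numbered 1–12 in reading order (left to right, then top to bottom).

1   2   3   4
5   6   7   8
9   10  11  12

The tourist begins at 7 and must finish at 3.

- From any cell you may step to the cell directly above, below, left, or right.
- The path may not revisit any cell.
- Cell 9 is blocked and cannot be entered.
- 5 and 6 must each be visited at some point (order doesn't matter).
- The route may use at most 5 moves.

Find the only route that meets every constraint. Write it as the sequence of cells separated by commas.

7, 6, 5, 1, 2, 3

The 5-move cap with required stops at 5, 6 leaves no slack for detours.
Route from 7: 2× left (reaching 5), up to 1, 2× right (reaching 3) — 5 moves in all.
Check: all required cells visited; 5 ≤ 5 moves.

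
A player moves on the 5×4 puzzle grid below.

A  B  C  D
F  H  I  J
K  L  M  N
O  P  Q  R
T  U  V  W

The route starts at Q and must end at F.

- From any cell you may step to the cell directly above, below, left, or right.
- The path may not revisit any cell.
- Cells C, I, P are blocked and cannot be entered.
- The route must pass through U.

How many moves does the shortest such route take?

Any route passes through U somewhere between Q and F. Summing Manhattan distances along the two legs (Q → U → F) gives a lower bound of 2 + 4 = 6 moves.
A route of 6 moves achieves this: Q → V → U → T → O → K → F.
Since 6 matches the lower bound, it is optimal.

6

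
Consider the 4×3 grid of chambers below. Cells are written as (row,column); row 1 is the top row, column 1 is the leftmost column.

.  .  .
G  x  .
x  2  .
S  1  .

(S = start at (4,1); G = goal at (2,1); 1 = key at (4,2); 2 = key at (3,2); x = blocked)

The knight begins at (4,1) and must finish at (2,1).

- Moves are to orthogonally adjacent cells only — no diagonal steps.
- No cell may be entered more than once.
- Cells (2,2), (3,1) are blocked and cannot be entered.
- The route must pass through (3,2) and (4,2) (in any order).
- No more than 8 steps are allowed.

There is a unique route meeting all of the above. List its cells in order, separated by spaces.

(4,1) (4,2) (3,2) (3,3) (2,3) (1,3) (1,2) (1,1) (2,1)

Any route must reach (3,2) and (4,2) and still end at (2,1) within 8 moves, so the order of the required stops is forced.
Route from (4,1): right 1 to (4,2), up 1 to (3,2), right 1 to (3,3), up 2 to (1,3), left 2 to (1,1), down 1 to (2,1) — 8 moves in all.
Check: all required cells visited; 8 ≤ 8 moves.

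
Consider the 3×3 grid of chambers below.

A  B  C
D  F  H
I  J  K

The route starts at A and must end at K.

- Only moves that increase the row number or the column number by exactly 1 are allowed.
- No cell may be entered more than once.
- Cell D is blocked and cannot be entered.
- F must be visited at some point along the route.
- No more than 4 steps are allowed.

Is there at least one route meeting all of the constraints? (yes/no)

One route that works: A → B → F → J → K.

yes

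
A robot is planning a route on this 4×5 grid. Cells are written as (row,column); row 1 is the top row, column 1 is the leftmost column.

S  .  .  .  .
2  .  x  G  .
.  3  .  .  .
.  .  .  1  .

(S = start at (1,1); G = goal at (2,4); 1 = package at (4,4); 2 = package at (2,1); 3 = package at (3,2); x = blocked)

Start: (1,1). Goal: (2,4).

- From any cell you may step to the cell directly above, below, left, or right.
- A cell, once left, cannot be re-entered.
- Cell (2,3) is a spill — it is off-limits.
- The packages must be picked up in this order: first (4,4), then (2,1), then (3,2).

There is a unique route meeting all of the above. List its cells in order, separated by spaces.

(1,1) (1,2) (1,3) (1,4) (1,5) (2,5) (3,5) (4,5) (4,4) (4,3) (4,2) (4,1) (3,1) (2,1) (2,2) (3,2) (3,3) (3,4) (2,4)

The waypoints must appear in the order (4,4), (2,1), (3,2), with no cell reused.
Route from (1,1): 4× right (reaching (1,5)), 3× down (reaching (4,5)), 4× left (reaching (4,1)), 2× up (reaching (2,1)), right to (2,2), down to (3,2), 2× right (reaching (3,4)), up to (2,4) — 18 moves in all.
Check: order respected (1 at step 8, 2 at step 13, 3 at step 15).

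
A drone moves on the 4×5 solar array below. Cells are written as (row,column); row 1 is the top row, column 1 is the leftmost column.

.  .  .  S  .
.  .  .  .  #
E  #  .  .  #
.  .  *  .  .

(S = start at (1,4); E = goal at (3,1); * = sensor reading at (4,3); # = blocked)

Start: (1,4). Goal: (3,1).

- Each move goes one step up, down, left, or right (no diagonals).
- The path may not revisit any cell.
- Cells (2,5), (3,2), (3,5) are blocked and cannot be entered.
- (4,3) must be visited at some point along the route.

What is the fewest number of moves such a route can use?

Any route passes through (4,3) somewhere between (1,4) and (3,1). Summing Manhattan distances along the two legs ((1,4) → (4,3) → (3,1)) gives a lower bound of 4 + 3 = 7 moves.
A route of 7 moves achieves this: (1,4) → (2,4) → (3,4) → (4,4) → (4,3) → (4,2) → (4,1) → (3,1).
Since 7 matches the lower bound, it is optimal.

7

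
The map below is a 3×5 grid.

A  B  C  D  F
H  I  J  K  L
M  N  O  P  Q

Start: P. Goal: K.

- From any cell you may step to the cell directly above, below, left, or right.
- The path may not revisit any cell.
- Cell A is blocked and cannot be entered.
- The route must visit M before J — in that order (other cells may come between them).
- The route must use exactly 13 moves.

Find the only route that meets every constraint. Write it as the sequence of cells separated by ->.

The waypoints must appear in the order M, J, with no cell reused.
Route from P: right 1 to Q, up 2 to F, left 3 to B, down 1 to I, left 1 to H, down 1 to M, right 2 to O, up 1 to J, right 1 to K — 13 moves in all.
Check: order respected (M at step 9, J at step 12); 13 moves as required.

P -> Q -> L -> F -> D -> C -> B -> I -> H -> M -> N -> O -> J -> K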